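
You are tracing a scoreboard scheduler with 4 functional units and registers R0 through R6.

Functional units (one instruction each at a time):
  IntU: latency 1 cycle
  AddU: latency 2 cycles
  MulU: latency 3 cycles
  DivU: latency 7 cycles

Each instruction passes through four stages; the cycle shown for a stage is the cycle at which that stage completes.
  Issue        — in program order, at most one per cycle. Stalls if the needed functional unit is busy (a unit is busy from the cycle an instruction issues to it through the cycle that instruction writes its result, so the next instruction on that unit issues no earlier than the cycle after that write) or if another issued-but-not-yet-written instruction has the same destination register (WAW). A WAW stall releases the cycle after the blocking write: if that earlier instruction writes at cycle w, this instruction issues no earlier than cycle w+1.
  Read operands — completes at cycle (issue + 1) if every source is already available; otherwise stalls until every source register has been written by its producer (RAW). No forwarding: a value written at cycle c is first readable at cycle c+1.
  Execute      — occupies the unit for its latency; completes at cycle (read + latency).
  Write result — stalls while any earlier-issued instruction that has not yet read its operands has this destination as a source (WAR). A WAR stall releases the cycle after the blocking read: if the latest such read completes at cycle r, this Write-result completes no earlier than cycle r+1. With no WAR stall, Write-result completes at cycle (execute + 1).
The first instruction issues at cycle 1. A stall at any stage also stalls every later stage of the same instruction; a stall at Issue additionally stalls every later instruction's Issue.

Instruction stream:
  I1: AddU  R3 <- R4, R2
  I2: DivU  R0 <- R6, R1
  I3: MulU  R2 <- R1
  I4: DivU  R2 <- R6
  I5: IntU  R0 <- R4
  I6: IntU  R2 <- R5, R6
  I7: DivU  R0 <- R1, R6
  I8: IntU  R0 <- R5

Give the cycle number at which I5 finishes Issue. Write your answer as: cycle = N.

I1 -> (1, 2, 4, 5)
I2 -> (2, 3, 10, 11)
I3 -> (3, 4, 7, 8)
I4 -> (12, 13, 20, 21)  // struct: DivU busy until I2 writes@11
I5 -> (13, 14, 15, 16)
I6 -> (22, 23, 24, 25)  // WAW R2: wait I4 write@21
I7 -> (23, 24, 31, 32)
I8 -> (33, 34, 35, 36)  // WAW R0: wait I7 write@32

cycle = 13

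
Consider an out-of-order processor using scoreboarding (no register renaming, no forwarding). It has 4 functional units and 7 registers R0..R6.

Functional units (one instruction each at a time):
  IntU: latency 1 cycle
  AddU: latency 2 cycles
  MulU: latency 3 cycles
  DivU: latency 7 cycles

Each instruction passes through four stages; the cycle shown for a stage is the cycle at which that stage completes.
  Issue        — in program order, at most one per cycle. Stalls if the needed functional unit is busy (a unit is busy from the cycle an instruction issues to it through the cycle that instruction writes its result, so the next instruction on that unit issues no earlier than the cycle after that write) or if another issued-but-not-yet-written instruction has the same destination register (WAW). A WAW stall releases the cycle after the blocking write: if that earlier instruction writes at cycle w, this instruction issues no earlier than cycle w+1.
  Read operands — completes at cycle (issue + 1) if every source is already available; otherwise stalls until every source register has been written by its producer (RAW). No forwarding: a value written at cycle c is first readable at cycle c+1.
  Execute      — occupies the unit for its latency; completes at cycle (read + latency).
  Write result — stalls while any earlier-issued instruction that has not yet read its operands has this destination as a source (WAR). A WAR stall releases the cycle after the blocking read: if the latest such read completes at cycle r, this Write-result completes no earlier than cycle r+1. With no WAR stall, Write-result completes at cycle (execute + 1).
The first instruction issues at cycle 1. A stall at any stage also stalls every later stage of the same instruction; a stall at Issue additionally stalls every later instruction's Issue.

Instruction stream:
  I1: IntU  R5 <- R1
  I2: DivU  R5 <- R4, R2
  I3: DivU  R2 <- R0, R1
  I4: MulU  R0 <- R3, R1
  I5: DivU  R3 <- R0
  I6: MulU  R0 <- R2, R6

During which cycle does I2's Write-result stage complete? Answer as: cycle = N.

  I1 | 1 | 2 | 3 | 4
  I2 | 5 | 6 | 13 | 14   WAW R5: wait I1 write@4
  I3 | 15 | 16 | 23 | 24   struct: DivU busy until I2 writes@14
  I4 | 16 | 17 | 20 | 21
  I5 | 25 | 26 | 33 | 34   struct: DivU busy until I3 writes@24
  I6 | 26 | 27 | 30 | 31

cycle = 14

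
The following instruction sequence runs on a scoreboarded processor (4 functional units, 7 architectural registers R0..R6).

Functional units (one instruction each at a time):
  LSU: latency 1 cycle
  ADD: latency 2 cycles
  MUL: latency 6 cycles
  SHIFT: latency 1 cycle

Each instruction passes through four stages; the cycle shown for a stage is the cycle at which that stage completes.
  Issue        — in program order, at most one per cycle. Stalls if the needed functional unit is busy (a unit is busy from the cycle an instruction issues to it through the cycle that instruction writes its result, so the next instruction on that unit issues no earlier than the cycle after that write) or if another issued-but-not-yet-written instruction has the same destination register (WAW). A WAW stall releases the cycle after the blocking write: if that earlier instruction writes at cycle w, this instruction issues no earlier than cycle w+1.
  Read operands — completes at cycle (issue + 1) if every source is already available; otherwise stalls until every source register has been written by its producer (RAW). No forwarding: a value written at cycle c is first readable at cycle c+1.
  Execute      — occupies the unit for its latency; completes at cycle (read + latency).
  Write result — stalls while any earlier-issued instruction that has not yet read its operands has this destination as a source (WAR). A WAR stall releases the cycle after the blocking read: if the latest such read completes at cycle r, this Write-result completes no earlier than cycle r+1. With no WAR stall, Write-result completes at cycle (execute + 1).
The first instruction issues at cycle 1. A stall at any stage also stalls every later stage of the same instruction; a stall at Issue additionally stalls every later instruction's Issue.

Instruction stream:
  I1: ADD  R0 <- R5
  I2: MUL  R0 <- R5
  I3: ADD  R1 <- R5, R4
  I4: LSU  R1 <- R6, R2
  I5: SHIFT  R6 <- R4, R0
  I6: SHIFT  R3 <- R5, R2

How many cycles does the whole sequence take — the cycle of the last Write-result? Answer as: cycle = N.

cycle = 21

[I1] 1/2/4/5
[I2] 6/7/13/14  (WAW R0: wait I1 write@5)
[I3] 7/8/10/11
[I4] 12/13/14/15  (WAW R1: wait I3 write@11)
[I5] 13/15/16/17  (RAW R0: wait I2 write@14)
[I6] 18/19/20/21  (struct: SHIFT busy until I5 writes@17)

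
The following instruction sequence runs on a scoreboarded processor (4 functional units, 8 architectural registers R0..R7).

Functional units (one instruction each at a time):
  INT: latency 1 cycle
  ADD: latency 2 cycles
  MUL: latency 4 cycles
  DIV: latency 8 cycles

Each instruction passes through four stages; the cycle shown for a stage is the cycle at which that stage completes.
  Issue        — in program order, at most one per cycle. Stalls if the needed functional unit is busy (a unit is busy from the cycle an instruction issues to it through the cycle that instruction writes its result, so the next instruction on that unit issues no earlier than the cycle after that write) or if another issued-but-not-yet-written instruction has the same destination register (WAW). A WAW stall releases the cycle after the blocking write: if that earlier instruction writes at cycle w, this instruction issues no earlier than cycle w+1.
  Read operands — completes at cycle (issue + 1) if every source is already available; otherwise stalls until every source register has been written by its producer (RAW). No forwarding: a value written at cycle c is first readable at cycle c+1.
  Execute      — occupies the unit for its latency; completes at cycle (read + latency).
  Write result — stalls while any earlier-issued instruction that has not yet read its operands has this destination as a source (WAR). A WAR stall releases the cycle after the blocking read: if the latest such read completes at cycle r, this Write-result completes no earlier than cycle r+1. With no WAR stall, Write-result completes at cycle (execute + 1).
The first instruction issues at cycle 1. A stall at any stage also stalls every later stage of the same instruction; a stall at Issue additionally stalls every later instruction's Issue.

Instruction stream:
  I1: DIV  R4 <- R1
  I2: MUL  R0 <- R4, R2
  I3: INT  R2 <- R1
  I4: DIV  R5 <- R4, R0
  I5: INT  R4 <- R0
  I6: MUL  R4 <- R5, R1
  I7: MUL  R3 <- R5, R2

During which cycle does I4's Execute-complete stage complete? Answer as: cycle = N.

I1 -> (1, 2, 10, 11)
I2 -> (2, 12, 16, 17)  // RAW R4: wait I1 write@11
I3 -> (3, 4, 5, 13)  // WAR R2: wait I2 read@12
I4 -> (12, 18, 26, 27)  // struct: DIV busy until I1 writes@11, RAW R0: wait I2 write@17
I5 -> (14, 18, 19, 20)  // struct: INT busy until I3 writes@13, RAW R0: wait I2 write@17
I6 -> (21, 28, 32, 33)  // WAW R4: wait I5 write@20, RAW R5: wait I4 write@27
I7 -> (34, 35, 39, 40)  // struct: MUL busy until I6 writes@33

cycle = 26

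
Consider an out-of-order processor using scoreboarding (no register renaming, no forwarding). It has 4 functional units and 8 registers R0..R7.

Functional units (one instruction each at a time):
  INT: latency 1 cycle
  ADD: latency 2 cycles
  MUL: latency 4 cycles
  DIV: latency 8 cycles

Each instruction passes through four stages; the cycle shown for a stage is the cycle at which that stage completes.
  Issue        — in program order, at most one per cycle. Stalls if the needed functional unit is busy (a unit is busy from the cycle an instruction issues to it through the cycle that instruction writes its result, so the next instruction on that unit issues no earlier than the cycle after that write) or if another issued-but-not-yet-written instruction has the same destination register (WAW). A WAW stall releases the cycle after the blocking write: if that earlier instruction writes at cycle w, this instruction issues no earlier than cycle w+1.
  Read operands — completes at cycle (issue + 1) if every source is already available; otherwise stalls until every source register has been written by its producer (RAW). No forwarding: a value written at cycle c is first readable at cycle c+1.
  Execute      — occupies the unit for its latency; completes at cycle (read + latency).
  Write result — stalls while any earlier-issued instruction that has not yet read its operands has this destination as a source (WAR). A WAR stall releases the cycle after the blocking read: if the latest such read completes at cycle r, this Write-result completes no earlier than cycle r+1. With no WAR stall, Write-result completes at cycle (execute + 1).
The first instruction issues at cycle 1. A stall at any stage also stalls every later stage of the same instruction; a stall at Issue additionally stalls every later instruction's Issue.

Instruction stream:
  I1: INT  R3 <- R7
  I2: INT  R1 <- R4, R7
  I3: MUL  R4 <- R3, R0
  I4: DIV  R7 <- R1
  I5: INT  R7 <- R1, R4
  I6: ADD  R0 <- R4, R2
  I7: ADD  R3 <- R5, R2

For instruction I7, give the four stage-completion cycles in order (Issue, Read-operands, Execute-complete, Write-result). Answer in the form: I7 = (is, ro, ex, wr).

1) issue 1, read 2, done 3, write 4
2) issue 5, read 6, done 7, write 8  <struct: INT busy until I1 writes@4>
3) issue 6, read 7, done 11, write 12
4) issue 7, read 9, done 17, write 18  <RAW R1: wait I2 write@8>
5) issue 19, read 20, done 21, write 22  <WAW R7: wait I4 write@18>
6) issue 20, read 21, done 23, write 24
7) issue 25, read 26, done 28, write 29  <struct: ADD busy until I6 writes@24>

I7 = (25, 26, 28, 29)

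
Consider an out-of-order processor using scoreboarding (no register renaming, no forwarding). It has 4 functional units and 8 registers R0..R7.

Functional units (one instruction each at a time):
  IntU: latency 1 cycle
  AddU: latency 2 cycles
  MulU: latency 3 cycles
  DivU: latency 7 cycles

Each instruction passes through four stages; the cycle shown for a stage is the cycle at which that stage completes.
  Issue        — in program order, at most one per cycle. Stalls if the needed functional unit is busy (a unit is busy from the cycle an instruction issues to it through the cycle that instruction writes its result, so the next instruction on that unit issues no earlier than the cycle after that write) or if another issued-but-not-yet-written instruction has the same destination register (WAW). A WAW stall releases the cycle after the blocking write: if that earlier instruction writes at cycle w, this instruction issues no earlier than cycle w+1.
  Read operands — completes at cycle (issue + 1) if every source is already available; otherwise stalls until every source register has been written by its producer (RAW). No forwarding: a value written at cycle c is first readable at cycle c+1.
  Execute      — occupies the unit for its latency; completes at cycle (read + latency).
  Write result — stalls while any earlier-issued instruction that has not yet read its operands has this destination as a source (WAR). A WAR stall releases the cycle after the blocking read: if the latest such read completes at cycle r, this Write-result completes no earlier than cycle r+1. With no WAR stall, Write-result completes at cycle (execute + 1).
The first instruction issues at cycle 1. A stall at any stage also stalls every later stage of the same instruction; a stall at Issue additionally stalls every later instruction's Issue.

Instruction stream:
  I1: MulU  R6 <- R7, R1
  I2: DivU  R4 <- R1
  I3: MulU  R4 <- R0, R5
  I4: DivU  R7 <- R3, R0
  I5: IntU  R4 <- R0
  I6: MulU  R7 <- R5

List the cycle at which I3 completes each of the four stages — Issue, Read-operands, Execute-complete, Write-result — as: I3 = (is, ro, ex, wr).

I3 = (12, 13, 16, 17)

c1: I1→MulU
c2: I1 RO · I2→DivU
c3: I2 RO
c5: I1 EX
c6: I1 WR R6
c10: I2 EX
c11: I2 WR R4
c12: I3→MulU
c13: I3 RO · I4→DivU
c14: I4 RO
c16: I3 EX
c17: I3 WR R4
c18: I5→IntU
c19: I5 RO
c20: I5 EX
c21: I4 EX · I5 WR R4
c22: I4 WR R7
c23: I6→MulU
c24: I6 RO
c27: I6 EX
c28: I6 WR R7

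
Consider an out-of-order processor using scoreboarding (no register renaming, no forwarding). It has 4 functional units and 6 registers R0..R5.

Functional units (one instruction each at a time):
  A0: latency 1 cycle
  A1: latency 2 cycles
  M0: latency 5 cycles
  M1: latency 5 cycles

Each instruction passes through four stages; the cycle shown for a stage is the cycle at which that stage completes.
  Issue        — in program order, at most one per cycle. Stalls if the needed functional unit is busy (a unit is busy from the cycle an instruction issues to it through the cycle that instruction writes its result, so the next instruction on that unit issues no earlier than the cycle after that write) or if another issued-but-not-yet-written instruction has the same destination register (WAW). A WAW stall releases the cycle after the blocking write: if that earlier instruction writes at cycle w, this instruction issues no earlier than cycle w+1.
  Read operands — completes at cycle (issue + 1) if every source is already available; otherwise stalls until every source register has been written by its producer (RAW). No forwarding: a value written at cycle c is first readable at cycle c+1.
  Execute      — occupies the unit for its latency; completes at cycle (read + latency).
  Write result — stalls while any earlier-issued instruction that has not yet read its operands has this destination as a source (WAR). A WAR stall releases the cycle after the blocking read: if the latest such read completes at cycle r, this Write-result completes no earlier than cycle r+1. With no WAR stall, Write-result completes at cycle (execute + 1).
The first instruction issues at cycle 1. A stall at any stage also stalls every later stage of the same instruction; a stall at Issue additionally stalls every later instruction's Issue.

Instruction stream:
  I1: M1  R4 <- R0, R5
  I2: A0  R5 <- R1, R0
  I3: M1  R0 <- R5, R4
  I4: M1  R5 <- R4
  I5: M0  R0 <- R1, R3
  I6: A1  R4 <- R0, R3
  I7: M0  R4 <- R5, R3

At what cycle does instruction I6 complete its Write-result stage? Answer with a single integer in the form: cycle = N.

cycle = 29

[1] I1 dispatched to M1
[2] I1 operands ready; I2 dispatched to A0
[3] I2 operands ready
[4] I2 complete
[5] R5←I2
[7] I1 complete
[8] R4←I1
[9] I3 dispatched to M1
[10] I3 operands ready
[15] I3 complete
[16] R0←I3
[17] I4 dispatched to M1
[18] I4 operands ready; I5 dispatched to M0
[19] I5 operands ready; I6 dispatched to A1
[23] I4 complete
[24] R5←I4; I5 complete
[25] R0←I5
[26] I6 operands ready
[28] I6 complete
[29] R4←I6
[30] I7 dispatched to M0
[31] I7 operands ready
[36] I7 complete
[37] R4←I7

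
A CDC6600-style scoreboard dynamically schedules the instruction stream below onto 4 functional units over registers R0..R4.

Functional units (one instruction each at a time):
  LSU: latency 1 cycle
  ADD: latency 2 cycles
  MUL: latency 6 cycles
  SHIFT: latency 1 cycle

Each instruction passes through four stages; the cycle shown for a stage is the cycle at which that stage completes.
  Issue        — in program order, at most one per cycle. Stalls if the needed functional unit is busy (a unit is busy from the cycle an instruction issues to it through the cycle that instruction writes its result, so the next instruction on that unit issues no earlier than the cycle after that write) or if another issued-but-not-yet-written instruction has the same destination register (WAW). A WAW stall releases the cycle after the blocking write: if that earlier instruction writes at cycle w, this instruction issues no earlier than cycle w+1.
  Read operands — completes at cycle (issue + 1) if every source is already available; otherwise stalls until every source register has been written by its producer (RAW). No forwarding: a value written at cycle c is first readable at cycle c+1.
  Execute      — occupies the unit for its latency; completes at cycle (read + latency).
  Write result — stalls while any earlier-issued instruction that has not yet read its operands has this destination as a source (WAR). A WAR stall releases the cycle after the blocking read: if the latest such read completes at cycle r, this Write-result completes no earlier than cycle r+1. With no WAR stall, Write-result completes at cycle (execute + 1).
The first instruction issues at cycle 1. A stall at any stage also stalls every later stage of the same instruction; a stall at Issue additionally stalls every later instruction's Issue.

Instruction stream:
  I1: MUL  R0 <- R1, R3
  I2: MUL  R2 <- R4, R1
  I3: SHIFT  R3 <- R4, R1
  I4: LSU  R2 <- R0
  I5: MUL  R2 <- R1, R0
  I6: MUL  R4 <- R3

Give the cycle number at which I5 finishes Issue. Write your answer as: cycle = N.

cycle = 23

I1: IS=1 RO=2 EX=8 WR=9
I2: IS=10 RO=11 EX=17 WR=18  [struct: MUL busy until I1 writes@9]
I3: IS=11 RO=12 EX=13 WR=14
I4: IS=19 RO=20 EX=21 WR=22  [WAW R2: wait I2 write@18]
I5: IS=23 RO=24 EX=30 WR=31  [WAW R2: wait I4 write@22]
I6: IS=32 RO=33 EX=39 WR=40  [struct: MUL busy until I5 writes@31]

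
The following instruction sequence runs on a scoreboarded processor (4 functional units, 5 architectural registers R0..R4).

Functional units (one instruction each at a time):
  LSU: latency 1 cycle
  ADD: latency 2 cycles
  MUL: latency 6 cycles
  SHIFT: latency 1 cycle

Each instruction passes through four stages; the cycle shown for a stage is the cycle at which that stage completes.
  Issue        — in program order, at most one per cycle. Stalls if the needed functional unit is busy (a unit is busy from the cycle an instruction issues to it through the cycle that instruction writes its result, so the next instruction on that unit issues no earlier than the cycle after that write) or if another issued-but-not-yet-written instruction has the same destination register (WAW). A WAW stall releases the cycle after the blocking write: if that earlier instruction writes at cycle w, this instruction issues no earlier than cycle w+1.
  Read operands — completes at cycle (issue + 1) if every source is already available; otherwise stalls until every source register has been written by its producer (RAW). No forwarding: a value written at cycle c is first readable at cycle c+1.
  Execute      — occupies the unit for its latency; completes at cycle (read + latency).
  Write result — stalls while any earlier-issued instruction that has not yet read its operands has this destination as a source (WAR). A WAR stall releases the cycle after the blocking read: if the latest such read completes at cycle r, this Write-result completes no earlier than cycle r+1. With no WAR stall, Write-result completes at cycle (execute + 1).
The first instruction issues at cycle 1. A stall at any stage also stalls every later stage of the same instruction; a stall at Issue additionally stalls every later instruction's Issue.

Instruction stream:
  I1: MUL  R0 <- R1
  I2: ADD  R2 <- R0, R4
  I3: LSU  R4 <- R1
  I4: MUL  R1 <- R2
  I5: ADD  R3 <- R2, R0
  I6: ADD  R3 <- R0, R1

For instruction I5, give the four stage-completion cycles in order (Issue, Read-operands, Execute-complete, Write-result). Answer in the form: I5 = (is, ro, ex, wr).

I5 = (14, 15, 17, 18)

I1: IS=1 RO=2 EX=8 WR=9
I2: IS=2 RO=10 EX=12 WR=13  [RAW R0: wait I1 write@9]
I3: IS=3 RO=4 EX=5 WR=11  [WAR R4: wait I2 read@10]
I4: IS=10 RO=14 EX=20 WR=21  [struct: MUL busy until I1 writes@9; RAW R2: wait I2 write@13]
I5: IS=14 RO=15 EX=17 WR=18  [struct: ADD busy until I2 writes@13]
I6: IS=19 RO=22 EX=24 WR=25  [struct: ADD busy until I5 writes@18; RAW R1: wait I4 write@21]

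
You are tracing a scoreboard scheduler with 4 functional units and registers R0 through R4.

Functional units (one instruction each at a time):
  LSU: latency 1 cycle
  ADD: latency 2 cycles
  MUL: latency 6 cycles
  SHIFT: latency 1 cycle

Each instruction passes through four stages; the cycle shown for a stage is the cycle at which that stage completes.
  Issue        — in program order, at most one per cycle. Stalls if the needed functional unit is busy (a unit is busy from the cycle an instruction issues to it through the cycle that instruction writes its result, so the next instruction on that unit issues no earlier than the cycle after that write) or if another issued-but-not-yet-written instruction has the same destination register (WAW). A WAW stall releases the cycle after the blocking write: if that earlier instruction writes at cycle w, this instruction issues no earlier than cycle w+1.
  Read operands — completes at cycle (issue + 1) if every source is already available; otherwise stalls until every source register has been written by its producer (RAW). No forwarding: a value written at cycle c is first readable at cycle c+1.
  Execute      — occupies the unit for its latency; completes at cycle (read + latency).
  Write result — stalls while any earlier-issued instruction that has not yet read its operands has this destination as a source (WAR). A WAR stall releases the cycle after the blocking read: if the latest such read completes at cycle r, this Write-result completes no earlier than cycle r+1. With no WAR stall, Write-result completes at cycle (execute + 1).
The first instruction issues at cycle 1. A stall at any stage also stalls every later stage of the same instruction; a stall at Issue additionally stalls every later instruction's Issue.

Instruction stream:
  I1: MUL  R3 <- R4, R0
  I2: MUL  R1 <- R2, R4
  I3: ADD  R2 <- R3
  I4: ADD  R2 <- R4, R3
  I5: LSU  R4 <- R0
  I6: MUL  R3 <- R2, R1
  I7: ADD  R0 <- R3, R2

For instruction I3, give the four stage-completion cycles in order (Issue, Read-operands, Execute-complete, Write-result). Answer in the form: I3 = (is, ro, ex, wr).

  I1 | 1 | 2 | 8 | 9
  I2 | 10 | 11 | 17 | 18   struct: MUL busy until I1 writes@9
  I3 | 11 | 12 | 14 | 15
  I4 | 16 | 17 | 19 | 20   struct: ADD busy until I3 writes@15
  I5 | 17 | 18 | 19 | 20
  I6 | 19 | 21 | 27 | 28   struct: MUL busy until I2 writes@18 · RAW R2: wait I4 write@20
  I7 | 21 | 29 | 31 | 32   struct: ADD busy until I4 writes@20 · RAW R3: wait I6 write@28

I3 = (11, 12, 14, 15)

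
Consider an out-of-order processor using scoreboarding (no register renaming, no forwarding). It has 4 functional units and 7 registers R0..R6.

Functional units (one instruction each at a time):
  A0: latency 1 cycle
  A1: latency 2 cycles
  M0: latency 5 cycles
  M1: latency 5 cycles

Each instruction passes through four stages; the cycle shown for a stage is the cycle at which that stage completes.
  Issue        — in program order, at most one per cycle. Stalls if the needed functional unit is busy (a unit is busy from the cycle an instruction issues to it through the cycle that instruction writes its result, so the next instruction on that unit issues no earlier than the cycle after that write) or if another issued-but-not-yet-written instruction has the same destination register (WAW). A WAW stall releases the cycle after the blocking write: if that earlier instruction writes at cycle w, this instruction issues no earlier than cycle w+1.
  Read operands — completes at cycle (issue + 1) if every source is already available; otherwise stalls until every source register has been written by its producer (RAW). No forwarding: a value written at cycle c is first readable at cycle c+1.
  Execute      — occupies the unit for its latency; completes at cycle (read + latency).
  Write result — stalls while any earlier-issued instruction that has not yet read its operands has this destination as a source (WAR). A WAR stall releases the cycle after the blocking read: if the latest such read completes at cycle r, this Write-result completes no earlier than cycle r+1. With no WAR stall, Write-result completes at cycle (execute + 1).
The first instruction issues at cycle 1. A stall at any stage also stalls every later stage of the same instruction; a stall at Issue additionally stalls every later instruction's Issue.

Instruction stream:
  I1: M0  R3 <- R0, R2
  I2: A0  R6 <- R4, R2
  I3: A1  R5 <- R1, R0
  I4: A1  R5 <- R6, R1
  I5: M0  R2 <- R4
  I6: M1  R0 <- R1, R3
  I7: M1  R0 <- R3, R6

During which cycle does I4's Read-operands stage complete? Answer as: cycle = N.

I1: IS=1 RO=2 EX=7 WR=8
I2: IS=2 RO=3 EX=4 WR=5
I3: IS=3 RO=4 EX=6 WR=7
I4: IS=8 RO=9 EX=11 WR=12  [struct: A1 busy until I3 writes@7]
I5: IS=9 RO=10 EX=15 WR=16
I6: IS=10 RO=11 EX=16 WR=17
I7: IS=18 RO=19 EX=24 WR=25  [struct: M1 busy until I6 writes@17]

cycle = 9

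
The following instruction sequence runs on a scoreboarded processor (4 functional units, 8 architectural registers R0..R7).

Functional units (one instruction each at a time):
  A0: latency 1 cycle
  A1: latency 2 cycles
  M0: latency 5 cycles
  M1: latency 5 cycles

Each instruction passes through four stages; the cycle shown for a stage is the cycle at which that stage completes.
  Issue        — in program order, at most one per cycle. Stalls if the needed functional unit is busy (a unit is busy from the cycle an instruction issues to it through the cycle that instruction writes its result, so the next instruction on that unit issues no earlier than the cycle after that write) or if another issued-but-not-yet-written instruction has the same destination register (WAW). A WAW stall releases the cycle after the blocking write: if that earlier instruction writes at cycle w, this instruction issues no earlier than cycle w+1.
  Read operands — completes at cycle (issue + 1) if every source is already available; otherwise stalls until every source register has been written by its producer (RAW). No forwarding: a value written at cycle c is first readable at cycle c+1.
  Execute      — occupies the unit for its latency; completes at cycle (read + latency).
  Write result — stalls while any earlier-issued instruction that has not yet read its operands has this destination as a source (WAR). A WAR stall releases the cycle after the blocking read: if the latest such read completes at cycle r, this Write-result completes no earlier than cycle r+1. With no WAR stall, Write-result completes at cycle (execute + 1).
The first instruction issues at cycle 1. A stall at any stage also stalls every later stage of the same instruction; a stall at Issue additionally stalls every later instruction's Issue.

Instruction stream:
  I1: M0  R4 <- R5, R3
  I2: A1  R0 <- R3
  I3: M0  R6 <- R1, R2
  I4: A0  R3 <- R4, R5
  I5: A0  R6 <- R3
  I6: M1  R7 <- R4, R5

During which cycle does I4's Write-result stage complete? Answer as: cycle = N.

cycle 1: issue I1 (M0)
cycle 2: I1 read-ops; issue I2 (A1)
cycle 3: I2 read-ops
cycle 5: I2 finished on A1
cycle 6: I2→R0
cycle 7: I1 finished on M0
cycle 8: I1→R4
cycle 9: issue I3 (M0)
cycle 10: I3 read-ops; issue I4 (A0)
cycle 11: I4 read-ops
cycle 12: I4 finished on A0
cycle 13: I4→R3
cycle 15: I3 finished on M0
cycle 16: I3→R6
cycle 17: issue I5 (A0)
cycle 18: I5 read-ops; issue I6 (M1)
cycle 19: I5 finished on A0; I6 read-ops
cycle 20: I5→R6
cycle 24: I6 finished on M1
cycle 25: I6→R7

cycle = 13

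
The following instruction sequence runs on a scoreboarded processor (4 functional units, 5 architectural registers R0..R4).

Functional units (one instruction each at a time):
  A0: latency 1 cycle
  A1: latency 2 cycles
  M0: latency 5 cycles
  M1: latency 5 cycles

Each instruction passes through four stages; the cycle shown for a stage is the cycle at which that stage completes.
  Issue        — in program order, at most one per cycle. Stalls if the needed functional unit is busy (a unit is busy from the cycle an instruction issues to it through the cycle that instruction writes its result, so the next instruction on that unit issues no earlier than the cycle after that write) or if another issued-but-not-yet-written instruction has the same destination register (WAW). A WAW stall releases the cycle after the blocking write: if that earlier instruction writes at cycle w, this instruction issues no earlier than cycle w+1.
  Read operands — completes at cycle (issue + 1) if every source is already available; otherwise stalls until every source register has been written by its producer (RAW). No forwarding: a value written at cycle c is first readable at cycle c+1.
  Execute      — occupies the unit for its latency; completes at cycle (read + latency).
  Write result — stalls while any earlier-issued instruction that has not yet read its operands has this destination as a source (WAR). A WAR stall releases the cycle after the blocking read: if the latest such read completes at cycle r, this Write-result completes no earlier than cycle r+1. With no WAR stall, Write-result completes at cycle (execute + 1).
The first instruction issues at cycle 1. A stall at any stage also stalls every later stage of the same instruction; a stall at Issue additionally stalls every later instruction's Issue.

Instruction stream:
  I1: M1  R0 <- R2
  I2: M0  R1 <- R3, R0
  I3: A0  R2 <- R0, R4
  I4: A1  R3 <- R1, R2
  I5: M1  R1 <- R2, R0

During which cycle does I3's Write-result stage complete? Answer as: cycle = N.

cycle = 11

[1] issue I1 (M1)
[2] I1 read-ops | issue I2 (M0)
[3] issue I3 (A0)
[4] issue I4 (A1)
[7] I1 finished on M1
[8] I1→R0
[9] I2 read-ops | I3 read-ops
[10] I3 finished on A0
[11] I3→R2
[14] I2 finished on M0
[15] I2→R1
[16] I4 read-ops | issue I5 (M1)
[17] I5 read-ops
[18] I4 finished on A1
[19] I4→R3
[22] I5 finished on M1
[23] I5→R1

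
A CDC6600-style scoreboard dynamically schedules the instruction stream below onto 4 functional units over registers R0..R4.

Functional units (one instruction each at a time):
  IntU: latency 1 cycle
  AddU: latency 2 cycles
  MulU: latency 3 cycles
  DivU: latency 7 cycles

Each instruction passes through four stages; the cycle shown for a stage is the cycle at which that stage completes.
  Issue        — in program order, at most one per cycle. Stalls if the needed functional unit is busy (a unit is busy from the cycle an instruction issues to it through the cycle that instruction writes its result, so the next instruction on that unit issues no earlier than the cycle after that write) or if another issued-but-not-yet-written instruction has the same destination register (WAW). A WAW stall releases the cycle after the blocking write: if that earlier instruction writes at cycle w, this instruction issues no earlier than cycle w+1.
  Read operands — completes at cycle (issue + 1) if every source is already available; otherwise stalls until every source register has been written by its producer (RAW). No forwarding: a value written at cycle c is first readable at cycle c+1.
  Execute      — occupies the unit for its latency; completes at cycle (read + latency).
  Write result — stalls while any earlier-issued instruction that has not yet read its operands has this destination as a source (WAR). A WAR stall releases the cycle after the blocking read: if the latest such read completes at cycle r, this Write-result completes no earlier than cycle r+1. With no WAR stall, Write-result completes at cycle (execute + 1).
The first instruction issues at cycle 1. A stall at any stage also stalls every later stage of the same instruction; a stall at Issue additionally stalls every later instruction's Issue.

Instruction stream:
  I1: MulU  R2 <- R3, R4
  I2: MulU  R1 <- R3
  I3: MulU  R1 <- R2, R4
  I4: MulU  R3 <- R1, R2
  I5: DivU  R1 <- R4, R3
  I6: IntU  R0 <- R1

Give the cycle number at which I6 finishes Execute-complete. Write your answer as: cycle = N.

cycle = 35

cycle 1: I1→MulU
cycle 2: I1 RO
cycle 5: I1 EX
cycle 6: I1 WR R2
cycle 7: I2→MulU
cycle 8: I2 RO
cycle 11: I2 EX
cycle 12: I2 WR R1
cycle 13: I3→MulU
cycle 14: I3 RO
cycle 17: I3 EX
cycle 18: I3 WR R1
cycle 19: I4→MulU
cycle 20: I4 RO | I5→DivU
cycle 21: I6→IntU
cycle 23: I4 EX
cycle 24: I4 WR R3
cycle 25: I5 RO
cycle 32: I5 EX
cycle 33: I5 WR R1
cycle 34: I6 RO
cycle 35: I6 EX
cycle 36: I6 WR R0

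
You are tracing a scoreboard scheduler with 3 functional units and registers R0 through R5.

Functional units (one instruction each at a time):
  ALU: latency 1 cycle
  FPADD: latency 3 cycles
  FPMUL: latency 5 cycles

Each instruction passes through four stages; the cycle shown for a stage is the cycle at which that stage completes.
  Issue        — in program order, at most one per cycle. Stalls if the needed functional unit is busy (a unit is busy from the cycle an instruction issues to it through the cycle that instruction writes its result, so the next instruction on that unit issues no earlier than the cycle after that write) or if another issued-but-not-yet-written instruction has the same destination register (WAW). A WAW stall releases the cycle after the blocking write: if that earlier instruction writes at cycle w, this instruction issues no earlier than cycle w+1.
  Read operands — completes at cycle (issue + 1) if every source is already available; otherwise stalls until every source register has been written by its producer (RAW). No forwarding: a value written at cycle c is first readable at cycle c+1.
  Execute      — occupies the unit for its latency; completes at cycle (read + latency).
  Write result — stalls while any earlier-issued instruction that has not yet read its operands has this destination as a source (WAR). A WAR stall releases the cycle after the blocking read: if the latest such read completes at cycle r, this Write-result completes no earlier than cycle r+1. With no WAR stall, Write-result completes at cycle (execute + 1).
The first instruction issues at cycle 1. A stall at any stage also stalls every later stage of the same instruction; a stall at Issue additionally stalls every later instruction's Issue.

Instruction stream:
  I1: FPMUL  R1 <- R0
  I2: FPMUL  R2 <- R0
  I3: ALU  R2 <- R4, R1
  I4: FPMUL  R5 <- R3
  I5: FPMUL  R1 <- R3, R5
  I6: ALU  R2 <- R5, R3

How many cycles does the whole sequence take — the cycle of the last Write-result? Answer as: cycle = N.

cycle = 33

c1: I1 issues→FPMUL
c2: I1 reads
c7: I1 exec-done
c8: I1 writes R1
c9: I2 issues→FPMUL
c10: I2 reads
c15: I2 exec-done
c16: I2 writes R2
c17: I3 issues→ALU
c18: I3 reads, I4 issues→FPMUL
c19: I3 exec-done, I4 reads
c20: I3 writes R2
c24: I4 exec-done
c25: I4 writes R5
c26: I5 issues→FPMUL
c27: I5 reads, I6 issues→ALU
c28: I6 reads
c29: I6 exec-done
c30: I6 writes R2
c32: I5 exec-done
c33: I5 writes R1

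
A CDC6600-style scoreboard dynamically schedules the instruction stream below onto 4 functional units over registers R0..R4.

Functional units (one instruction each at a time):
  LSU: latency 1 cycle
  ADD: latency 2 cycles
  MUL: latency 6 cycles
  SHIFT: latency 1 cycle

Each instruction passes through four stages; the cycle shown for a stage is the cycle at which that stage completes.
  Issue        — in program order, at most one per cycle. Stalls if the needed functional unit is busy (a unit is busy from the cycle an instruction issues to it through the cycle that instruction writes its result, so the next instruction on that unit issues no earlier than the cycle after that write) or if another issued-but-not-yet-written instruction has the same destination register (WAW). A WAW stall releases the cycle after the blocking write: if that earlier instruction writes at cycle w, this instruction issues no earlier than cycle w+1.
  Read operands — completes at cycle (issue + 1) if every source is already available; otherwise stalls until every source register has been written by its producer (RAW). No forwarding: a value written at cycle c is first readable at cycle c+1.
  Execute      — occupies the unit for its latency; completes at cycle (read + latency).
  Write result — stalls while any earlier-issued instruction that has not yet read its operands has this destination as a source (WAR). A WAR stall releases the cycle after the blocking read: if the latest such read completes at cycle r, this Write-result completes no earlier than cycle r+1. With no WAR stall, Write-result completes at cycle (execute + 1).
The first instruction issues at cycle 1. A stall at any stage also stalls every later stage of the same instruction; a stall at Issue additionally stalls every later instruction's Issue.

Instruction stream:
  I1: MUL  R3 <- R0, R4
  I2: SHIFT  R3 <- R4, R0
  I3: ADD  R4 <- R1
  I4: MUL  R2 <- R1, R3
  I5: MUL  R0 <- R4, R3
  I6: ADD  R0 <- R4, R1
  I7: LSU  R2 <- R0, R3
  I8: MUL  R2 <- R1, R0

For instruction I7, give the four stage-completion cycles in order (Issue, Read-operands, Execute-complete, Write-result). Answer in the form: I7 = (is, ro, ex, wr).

1) issue 1, read 2, done 8, write 9
2) issue 10, read 11, done 12, write 13  <WAW R3: wait I1 write@9>
3) issue 11, read 12, done 14, write 15
4) issue 12, read 14, done 20, write 21  <RAW R3: wait I2 write@13>
5) issue 22, read 23, done 29, write 30  <struct: MUL busy until I4 writes@21>
6) issue 31, read 32, done 34, write 35  <WAW R0: wait I5 write@30>
7) issue 32, read 36, done 37, write 38  <RAW R0: wait I6 write@35>
8) issue 39, read 40, done 46, write 47  <WAW R2: wait I7 write@38>

I7 = (32, 36, 37, 38)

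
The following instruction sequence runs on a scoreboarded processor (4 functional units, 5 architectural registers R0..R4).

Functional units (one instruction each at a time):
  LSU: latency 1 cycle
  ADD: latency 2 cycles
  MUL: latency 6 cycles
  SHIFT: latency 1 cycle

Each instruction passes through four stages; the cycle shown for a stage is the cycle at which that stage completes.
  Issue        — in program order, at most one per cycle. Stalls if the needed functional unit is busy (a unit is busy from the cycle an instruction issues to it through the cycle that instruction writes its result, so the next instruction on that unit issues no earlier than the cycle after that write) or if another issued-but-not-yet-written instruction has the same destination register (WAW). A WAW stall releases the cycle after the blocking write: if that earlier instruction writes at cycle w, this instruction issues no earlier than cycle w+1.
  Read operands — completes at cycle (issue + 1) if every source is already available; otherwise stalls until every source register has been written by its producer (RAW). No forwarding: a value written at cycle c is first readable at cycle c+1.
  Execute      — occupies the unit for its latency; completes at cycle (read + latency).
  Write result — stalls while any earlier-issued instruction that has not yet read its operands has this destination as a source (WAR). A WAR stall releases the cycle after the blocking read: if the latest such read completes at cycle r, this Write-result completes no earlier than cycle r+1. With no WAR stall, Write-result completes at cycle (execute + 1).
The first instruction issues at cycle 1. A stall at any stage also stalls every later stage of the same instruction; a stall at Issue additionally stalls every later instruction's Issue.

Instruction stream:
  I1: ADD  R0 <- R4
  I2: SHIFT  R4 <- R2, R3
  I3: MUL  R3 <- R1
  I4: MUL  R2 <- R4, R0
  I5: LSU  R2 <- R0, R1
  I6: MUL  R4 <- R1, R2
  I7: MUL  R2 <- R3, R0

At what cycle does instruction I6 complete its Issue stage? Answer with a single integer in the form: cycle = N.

cycle = 22

c1: I1→ADD
c2: I1 RO; I2→SHIFT
c3: I2 RO; I3→MUL
c4: I1 EX; I2 EX; I3 RO
c5: I1 WR R0; I2 WR R4
c10: I3 EX
c11: I3 WR R3
c12: I4→MUL
c13: I4 RO
c19: I4 EX
c20: I4 WR R2
c21: I5→LSU
c22: I5 RO; I6→MUL
c23: I5 EX
c24: I5 WR R2
c25: I6 RO
c31: I6 EX
c32: I6 WR R4
c33: I7→MUL
c34: I7 RO
c40: I7 EX
c41: I7 WR R2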